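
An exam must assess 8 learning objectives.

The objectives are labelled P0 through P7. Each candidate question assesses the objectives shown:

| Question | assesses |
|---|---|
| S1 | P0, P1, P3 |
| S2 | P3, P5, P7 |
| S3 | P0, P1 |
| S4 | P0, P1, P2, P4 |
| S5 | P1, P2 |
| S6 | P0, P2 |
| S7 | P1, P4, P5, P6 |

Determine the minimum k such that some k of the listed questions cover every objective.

S2 and S6 and S7 together: S2 ∪ S6 ∪ S7 = {P0, P1, P2, P3, P4, P5, P6, P7} — every objective is covered.
Only S7 contains P6, so S7 is forced; the remaining 4 objectives need at least 2 more questions (each remaining question adds at most 2) — so at least 3 questions are needed, and 3 is optimal.

3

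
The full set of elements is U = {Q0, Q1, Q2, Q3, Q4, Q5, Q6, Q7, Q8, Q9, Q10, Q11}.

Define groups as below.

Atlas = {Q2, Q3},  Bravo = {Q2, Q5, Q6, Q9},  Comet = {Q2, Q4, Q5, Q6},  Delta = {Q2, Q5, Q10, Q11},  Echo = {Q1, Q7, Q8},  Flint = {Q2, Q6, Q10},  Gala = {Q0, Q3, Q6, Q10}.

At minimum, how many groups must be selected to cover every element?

Bravo and Comet and Delta and Echo and Gala together: Bravo ∪ Comet ∪ Delta ∪ Echo ∪ Gala = {Q0, Q1, Q2, Q3, Q4, Q5, Q6, Q7, Q8, Q9, Q10, Q11} — every element is covered.
No 4 of the 7 groups cover everything (all 35 combinations miss at least one element), so 5 is optimal.

5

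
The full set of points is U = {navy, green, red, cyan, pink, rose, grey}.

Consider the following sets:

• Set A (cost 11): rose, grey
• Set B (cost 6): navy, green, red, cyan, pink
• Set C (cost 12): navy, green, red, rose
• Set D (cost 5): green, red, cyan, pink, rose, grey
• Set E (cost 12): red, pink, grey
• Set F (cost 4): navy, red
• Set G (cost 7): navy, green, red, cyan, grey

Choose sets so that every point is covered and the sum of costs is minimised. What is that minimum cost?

9

D, F together cover every point (D ∪ F = {navy, green, red, cyan, pink, rose, grey}); total cost 5 + 4 = 9.
No covering selection has total cost below 9.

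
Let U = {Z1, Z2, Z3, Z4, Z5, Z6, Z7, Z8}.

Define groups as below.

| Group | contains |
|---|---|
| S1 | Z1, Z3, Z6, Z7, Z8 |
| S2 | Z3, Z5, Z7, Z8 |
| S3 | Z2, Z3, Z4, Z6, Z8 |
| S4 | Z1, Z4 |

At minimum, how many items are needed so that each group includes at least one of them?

The 2 items {Z4, Z8} hit every group.
The groups S2, S4 are pairwise disjoint, so any hitting set needs a separate item for each — at least 2. Hence 2 is optimal.

2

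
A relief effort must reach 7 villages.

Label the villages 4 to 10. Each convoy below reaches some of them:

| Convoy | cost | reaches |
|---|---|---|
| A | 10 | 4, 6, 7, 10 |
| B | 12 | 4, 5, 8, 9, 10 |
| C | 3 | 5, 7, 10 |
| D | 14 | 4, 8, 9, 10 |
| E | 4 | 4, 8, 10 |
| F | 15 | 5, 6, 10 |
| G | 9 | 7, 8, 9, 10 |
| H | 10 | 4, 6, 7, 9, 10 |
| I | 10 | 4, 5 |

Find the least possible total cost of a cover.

17

C, E, H together cover every village (C ∪ E ∪ H = {4, 5, 6, 7, 8, 9, 10}); total cost 3 + 4 + 10 = 17.
No covering selection has total cost below 17.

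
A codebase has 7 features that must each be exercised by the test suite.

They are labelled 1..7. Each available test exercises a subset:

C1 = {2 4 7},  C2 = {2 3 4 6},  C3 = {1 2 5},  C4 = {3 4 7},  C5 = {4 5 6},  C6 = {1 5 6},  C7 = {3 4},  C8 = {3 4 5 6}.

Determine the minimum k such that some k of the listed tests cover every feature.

3

Take {C3, C4, C8}. Their union is {1, 2, 3, 4, 5, 6, 7}, which is all 7 features.
No 2 of the 8 tests cover everything (all 28 combinations miss at least one feature), so 3 is optimal.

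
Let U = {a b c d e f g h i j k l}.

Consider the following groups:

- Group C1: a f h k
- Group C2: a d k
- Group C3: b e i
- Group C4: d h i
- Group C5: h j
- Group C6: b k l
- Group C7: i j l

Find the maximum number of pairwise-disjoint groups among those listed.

3

C2, C3, C5 are pairwise disjoint (C2={a,d,k}; C3={b,e,i}; C5={h,j}).
Every remaining group overlaps one of these, and no 4 of the listed groups are pairwise disjoint, so 3 is the maximum.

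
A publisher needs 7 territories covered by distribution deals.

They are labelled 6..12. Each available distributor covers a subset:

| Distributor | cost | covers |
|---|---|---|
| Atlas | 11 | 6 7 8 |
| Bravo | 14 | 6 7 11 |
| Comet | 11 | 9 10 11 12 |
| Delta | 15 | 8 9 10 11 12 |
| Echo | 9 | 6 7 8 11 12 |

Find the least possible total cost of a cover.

20

Comet, Echo together cover every territory (Comet ∪ Echo = {6, 7, 8, 9, 10, 11, 12}); total cost 11 + 9 = 20.
No covering selection has total cost below 20.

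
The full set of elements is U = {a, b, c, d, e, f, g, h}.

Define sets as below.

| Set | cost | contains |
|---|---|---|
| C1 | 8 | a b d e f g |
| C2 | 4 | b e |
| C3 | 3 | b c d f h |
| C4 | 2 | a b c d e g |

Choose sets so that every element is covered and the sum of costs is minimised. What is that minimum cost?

C3, C4 together cover every element (C3 ∪ C4 = {a, b, c, d, e, f, g, h}); total cost 3 + 2 = 5.
No covering selection has total cost below 5.

5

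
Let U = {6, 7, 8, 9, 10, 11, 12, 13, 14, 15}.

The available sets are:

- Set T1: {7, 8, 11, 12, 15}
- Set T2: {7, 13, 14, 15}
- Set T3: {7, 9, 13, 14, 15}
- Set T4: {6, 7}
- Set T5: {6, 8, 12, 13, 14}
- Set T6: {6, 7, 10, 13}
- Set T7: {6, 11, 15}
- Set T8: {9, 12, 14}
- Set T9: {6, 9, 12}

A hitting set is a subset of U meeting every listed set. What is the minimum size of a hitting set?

H = {6, 12, 14} meets every set (each contains at least one member of H), and |H| = 3.
No choice of 2 items meets every set, so 3 is the minimum.

3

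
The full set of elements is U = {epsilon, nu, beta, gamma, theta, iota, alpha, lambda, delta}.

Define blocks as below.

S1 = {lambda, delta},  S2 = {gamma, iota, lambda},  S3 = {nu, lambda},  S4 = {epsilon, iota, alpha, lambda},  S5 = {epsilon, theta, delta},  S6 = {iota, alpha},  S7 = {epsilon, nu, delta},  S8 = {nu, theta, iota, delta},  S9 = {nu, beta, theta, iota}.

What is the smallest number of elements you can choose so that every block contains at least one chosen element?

H = {epsilon, iota, lambda} meets every block (each contains at least one member of H), and |H| = 3.
The blocks S3, S5, S6 are pairwise disjoint, so any hitting set needs a separate element for each — at least 3. Hence 3 is optimal.

3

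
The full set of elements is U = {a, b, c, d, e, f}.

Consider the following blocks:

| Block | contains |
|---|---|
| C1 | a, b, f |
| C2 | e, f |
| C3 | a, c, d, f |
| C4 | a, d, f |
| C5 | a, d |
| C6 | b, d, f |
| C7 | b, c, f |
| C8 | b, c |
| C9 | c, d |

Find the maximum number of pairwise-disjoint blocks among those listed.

3

C2, C5, C8 are pairwise disjoint (C2={e,f}; C5={a,d}; C8={b,c}).
Every remaining block overlaps one of these, and no 4 of the listed blocks are pairwise disjoint, so 3 is the maximum.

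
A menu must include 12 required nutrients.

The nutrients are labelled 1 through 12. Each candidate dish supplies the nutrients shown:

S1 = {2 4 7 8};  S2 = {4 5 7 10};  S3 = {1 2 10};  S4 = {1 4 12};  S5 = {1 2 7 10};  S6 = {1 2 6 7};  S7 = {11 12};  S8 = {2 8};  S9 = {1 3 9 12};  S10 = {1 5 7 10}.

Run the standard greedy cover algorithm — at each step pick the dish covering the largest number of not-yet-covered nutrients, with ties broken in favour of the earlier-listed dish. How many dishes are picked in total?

5

Greedy: pick S1 (covers 4 new) → pick S9 (covers 4 new) → pick S2 (covers 2 new) → pick S6 (covers 1 new) → pick S7 (covers 1 new). Total picks: 5.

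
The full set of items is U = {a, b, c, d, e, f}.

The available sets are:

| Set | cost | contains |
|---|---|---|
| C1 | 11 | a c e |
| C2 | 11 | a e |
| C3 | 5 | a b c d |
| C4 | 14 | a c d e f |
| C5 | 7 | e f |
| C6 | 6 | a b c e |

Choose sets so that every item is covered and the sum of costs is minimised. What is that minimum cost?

C3, C5 together cover every item (C3 ∪ C5 = {a, b, c, d, e, f}); total cost 5 + 7 = 12.
No covering selection has total cost below 12.

12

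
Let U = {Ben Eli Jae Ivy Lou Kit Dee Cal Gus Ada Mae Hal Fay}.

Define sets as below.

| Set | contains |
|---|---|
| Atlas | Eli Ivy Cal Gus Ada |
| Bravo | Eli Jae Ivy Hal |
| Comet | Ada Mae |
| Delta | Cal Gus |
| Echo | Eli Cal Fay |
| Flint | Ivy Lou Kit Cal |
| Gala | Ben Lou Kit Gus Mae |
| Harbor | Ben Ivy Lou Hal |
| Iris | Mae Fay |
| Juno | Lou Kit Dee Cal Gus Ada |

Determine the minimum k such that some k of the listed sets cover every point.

4

Take {Bravo, Gala, Iris, Juno}. Their union is {Ben, Eli, Jae, Ivy, Lou, Kit, Dee, Cal, Gus, Ada, Mae, Hal, Fay}, which is all 13 points.
No 3 of the 10 sets cover everything (all 120 combinations miss at least one point), so 4 is optimal.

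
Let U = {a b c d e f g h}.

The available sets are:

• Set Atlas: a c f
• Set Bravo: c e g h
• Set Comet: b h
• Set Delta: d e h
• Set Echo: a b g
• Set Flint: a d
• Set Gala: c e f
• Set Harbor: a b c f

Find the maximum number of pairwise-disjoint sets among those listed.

3

Comet, Flint, Gala are pairwise disjoint (Comet={b,h}; Flint={a,d}; Gala={c,e,f}).
Every remaining set overlaps one of these, and no 4 of the listed sets are pairwise disjoint, so 3 is the maximum.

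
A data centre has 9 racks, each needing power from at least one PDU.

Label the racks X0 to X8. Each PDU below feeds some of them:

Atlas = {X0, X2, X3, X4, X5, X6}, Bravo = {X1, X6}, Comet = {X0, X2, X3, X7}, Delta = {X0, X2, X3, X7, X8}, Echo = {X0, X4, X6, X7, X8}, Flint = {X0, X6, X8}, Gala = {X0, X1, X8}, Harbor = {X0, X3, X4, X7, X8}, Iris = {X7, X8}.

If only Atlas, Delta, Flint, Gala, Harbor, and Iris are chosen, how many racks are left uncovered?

Union of Atlas, Delta, Flint, Gala, Harbor, Iris = {X0, X1, X2, X3, X4, X5, X6, X7, X8} — that's every rack, so 0 are uncovered.

0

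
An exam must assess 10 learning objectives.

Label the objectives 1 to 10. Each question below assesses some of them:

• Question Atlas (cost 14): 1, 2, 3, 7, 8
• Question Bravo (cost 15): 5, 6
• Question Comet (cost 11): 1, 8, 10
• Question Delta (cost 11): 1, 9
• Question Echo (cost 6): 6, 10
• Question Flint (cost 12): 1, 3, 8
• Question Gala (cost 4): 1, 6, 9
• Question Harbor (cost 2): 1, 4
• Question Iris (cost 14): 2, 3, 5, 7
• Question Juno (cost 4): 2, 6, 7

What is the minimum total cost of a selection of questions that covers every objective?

31

Comet, Gala, Harbor, Iris together cover every objective (Comet ∪ Gala ∪ Harbor ∪ Iris = {1, 2, 3, 4, 5, 6, 7, 8, 9, 10}); total cost 11 + 4 + 2 + 14 = 31.
The greedy pick Harbor, Juno, Gala, Comet, Iris costs 35; no covering selection beats 31.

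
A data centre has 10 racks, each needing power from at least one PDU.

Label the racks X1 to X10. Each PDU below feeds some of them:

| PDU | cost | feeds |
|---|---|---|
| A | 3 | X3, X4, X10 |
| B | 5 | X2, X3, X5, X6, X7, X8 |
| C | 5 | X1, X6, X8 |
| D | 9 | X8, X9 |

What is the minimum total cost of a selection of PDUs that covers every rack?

A, B, C, D together cover every rack (A ∪ B ∪ C ∪ D = {X1, X2, X3, X4, X5, X6, X7, X8, X9, X10}); total cost 3 + 5 + 5 + 9 = 22.
No covering selection has total cost below 22.

22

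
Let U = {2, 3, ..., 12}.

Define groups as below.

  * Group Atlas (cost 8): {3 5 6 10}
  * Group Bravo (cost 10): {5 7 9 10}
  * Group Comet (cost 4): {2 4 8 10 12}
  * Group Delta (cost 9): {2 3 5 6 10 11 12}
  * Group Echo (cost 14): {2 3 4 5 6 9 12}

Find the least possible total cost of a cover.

Bravo, Comet, Delta together cover every element (Bravo ∪ Comet ∪ Delta = {2, 3, 4, 5, 6, 7, 8, 9, 10, 11, 12}); total cost 10 + 4 + 9 = 23.
No covering selection has total cost below 23.

23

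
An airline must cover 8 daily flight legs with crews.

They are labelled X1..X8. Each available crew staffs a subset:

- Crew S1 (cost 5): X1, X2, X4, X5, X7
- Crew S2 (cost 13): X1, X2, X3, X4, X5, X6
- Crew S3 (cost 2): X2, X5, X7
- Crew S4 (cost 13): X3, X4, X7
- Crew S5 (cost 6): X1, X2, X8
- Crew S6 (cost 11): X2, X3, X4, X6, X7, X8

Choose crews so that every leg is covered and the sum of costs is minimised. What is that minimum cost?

16

S1, S6 together cover every leg (S1 ∪ S6 = {X1, X2, X3, X4, X5, X6, X7, X8}); total cost 5 + 11 = 16.
The greedy pick S3, S1, S6 costs 18; no covering selection beats 16.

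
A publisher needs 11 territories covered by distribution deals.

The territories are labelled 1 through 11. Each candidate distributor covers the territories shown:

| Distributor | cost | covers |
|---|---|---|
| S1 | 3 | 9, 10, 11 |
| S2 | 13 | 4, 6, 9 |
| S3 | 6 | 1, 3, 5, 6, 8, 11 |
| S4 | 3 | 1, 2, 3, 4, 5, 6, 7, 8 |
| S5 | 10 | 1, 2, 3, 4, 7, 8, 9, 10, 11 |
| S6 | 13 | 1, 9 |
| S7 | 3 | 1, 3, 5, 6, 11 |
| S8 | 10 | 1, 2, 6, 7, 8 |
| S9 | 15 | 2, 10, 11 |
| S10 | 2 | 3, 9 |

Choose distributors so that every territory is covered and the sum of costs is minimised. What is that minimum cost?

S1, S4 together cover every territory (S1 ∪ S4 = {1, 2, 3, 4, 5, 6, 7, 8, 9, 10, 11}); total cost 3 + 3 = 6.
No covering selection has total cost below 6.

6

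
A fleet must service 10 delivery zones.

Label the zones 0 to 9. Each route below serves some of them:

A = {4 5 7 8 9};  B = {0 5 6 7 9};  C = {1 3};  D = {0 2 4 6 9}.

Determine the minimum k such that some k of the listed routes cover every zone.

3

A and C and D together: A ∪ C ∪ D = {0, 1, 2, 3, 4, 5, 6, 7, 8, 9} — every zone is covered.
Only C contains 1, so C is forced; the remaining 8 zones need at least 2 more routes (each remaining route adds at most 5) — so at least 3 routes are needed, and 3 is optimal.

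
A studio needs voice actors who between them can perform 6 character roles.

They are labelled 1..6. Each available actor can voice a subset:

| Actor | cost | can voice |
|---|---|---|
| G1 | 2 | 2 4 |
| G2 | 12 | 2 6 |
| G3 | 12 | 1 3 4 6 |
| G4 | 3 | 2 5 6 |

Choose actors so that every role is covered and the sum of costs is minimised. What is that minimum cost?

15

G3, G4 together cover every role (G3 ∪ G4 = {1, 2, 3, 4, 5, 6}); total cost 12 + 3 = 15.
The greedy pick G1, G4, G3 costs 17; no covering selection beats 15.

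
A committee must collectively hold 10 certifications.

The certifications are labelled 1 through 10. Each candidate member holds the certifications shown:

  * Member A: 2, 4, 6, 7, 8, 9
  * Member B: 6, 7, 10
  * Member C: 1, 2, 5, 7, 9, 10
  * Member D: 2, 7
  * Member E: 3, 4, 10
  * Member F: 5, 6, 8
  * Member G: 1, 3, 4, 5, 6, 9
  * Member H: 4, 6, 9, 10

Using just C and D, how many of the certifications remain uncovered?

4

Union of C, D = {1, 2, 5, 7, 9, 10}.
Not covered: 3, 4, 6, 8 — 4 certifications.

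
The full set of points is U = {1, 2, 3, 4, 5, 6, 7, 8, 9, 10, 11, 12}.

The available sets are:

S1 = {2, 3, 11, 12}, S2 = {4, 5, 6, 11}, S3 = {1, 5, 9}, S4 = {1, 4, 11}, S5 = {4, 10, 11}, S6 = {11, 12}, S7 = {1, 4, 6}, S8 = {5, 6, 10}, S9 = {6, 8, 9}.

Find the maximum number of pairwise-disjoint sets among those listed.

2

S1, S3 are pairwise disjoint (S1={2,3,11,12}; S3={1,5,9}).
Every remaining set overlaps one of these, and no 3 of the listed sets are pairwise disjoint, so 2 is the maximum.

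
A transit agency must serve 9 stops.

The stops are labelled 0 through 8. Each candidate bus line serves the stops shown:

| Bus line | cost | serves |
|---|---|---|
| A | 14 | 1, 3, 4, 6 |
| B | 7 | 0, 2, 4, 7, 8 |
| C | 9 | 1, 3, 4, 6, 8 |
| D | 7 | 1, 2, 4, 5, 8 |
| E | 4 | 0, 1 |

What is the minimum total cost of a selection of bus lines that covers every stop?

23

B, C, D together cover every stop (B ∪ C ∪ D = {0, 1, 2, 3, 4, 5, 6, 7, 8}); total cost 7 + 9 + 7 = 23.
No covering selection has total cost below 23.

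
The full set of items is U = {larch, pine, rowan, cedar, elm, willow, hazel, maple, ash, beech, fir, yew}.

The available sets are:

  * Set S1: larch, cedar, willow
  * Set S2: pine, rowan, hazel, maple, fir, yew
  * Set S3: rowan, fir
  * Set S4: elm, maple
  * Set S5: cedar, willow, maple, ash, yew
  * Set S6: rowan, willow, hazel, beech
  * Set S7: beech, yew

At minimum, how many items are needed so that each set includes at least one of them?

The 4 items {larch, maple, beech, fir} hit every set.
The sets S1, S3, S4, S7 are pairwise disjoint, so any hitting set needs a separate item for each — at least 4. Hence 4 is optimal.

4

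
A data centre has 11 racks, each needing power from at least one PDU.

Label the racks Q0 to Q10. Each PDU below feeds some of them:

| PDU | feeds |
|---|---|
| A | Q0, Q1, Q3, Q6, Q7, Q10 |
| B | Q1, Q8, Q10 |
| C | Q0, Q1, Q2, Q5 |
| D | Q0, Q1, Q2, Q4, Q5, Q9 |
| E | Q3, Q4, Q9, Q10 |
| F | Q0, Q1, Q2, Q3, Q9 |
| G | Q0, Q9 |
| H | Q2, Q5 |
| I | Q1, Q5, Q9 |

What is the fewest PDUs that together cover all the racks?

Take {A, B, D}. Their union is {Q0, Q1, Q2, Q3, Q4, Q5, Q6, Q7, Q8, Q9, Q10}, which is all 11 racks.
Only A contains Q6, so A is forced; the remaining 5 racks need at least 2 more PDUs (each remaining PDU adds at most 4) — so at least 3 PDUs are needed, and 3 is optimal.

3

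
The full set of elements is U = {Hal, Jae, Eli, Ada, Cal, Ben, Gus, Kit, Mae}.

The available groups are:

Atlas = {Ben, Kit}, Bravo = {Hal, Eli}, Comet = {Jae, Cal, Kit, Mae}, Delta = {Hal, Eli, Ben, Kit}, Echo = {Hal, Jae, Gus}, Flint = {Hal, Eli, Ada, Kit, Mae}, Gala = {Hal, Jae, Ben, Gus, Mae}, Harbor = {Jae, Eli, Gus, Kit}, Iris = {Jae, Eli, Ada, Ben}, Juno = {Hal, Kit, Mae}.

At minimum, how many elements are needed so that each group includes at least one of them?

H = {Eli, Gus, Kit} meets every group (each contains at least one member of H), and |H| = 3.
No choice of 2 elements meets every group, so 3 is the minimum.

3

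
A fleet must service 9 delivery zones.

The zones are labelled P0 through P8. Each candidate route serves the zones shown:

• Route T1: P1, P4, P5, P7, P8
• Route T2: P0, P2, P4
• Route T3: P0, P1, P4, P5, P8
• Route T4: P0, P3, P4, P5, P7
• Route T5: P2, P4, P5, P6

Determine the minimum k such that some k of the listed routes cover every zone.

3

T3 and T4 and T5 together: T3 ∪ T4 ∪ T5 = {P0, P1, P2, P3, P4, P5, P6, P7, P8} — every zone is covered.
Only T4 contains P3, so T4 is forced; the remaining 4 zones need at least 2 more routes (each remaining route adds at most 2) — so at least 3 routes are needed, and 3 is optimal.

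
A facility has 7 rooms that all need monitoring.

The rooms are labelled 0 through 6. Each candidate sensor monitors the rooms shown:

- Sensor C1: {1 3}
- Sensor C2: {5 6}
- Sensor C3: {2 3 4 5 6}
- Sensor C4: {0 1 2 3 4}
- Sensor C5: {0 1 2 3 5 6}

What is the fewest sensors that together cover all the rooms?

2

Take {C4, C5}. Their union is {0, 1, 2, 3, 4, 5, 6}, which is all 7 rooms.
No single sensor has all 7 rooms (the largest, C5, has 6), so 2 is optimal.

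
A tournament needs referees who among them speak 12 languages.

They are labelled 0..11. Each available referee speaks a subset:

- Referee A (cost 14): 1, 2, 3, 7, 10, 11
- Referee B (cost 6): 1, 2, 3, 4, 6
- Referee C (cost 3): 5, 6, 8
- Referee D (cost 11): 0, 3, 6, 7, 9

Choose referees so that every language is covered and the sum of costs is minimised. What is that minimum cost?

A, B, C, D together cover every language (A ∪ B ∪ C ∪ D = {0, 1, 2, 3, 4, 5, 6, 7, 8, 9, 10, 11}); total cost 14 + 6 + 3 + 11 = 34.
No covering selection has total cost below 34.

34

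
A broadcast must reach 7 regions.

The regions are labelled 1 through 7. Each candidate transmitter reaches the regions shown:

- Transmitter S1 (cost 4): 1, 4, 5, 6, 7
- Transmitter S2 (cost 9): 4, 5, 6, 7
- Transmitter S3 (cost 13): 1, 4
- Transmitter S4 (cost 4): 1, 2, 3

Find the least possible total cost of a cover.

S1, S4 together cover every region (S1 ∪ S4 = {1, 2, 3, 4, 5, 6, 7}); total cost 4 + 4 = 8.
No covering selection has total cost below 8.

8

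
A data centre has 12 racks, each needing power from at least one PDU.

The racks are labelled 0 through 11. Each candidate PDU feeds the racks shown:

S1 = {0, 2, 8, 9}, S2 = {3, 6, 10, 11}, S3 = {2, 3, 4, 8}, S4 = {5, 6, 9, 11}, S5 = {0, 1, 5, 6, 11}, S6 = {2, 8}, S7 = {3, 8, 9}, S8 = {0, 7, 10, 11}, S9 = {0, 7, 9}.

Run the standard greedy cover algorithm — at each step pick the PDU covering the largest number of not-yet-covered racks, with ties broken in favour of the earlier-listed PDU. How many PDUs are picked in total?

Greedy: pick S5 (covers 5 new) → pick S3 (covers 4 new) → pick S8 (covers 2 new) → pick S1 (covers 1 new). Total picks: 4.

4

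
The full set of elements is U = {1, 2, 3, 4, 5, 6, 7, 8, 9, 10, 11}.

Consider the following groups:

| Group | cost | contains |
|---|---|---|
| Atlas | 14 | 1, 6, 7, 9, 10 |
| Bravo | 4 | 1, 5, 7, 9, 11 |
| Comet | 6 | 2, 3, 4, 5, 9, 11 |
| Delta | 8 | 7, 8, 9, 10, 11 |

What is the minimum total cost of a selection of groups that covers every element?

28

Atlas, Comet, Delta together cover every element (Atlas ∪ Comet ∪ Delta = {1, 2, 3, 4, 5, 6, 7, 8, 9, 10, 11}); total cost 14 + 6 + 8 = 28.
The greedy pick Bravo, Comet, Delta, Atlas costs 32; no covering selection beats 28.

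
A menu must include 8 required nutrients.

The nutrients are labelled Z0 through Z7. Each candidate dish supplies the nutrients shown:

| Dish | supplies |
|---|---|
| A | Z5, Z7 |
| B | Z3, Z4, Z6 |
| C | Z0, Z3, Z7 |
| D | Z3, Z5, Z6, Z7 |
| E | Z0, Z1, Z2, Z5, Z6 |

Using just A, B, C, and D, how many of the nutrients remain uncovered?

Union of A, B, C, D = {Z0, Z3, Z4, Z5, Z6, Z7}.
Not covered: Z1, Z2 — 2 nutrients.

2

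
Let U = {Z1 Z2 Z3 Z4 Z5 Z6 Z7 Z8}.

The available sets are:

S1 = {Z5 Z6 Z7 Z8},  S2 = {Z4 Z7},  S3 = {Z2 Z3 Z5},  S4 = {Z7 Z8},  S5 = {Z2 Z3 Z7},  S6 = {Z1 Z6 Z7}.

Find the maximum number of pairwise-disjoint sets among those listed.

S2, S3 are pairwise disjoint (S2={Z4,Z7}; S3={Z2,Z3,Z5}).
Every remaining set overlaps one of these, and no 3 of the listed sets are pairwise disjoint, so 2 is the maximum.

2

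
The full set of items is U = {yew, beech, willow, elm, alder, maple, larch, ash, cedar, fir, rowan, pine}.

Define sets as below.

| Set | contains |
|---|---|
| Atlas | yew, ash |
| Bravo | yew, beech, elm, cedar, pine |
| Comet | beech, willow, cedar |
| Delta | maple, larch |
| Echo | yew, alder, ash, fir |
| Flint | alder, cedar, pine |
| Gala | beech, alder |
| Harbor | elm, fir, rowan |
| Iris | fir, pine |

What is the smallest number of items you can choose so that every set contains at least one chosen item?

5

H = {beech, maple, ash, fir, pine} meets every set (each contains at least one member of H), and |H| = 5.
No choice of 4 items meets every set, so 5 is the minimum.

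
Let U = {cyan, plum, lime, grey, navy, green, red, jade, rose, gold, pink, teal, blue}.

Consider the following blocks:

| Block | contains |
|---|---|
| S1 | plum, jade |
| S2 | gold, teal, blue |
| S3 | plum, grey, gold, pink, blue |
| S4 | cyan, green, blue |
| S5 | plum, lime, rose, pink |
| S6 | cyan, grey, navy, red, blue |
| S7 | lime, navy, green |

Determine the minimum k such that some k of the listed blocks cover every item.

S1 and S2 and S4 and S5 and S6 together: S1 ∪ S2 ∪ S4 ∪ S5 ∪ S6 = {cyan, plum, lime, grey, navy, green, red, jade, rose, gold, pink, teal, blue} — every item is covered.
No 4 of the 7 blocks cover everything (all 35 combinations miss at least one item), so 5 is optimal.

5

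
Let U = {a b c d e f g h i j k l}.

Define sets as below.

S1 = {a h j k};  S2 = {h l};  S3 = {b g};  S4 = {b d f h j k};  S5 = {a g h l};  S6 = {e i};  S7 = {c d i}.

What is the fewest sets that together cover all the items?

S4, S5, S6, and S7 cover everything between them: the union {a, b, c, d, e, f, g, h, i, j, k, l} is all of U.
No 3 of the 7 sets cover everything (all 35 combinations miss at least one item), so 4 is optimal.

4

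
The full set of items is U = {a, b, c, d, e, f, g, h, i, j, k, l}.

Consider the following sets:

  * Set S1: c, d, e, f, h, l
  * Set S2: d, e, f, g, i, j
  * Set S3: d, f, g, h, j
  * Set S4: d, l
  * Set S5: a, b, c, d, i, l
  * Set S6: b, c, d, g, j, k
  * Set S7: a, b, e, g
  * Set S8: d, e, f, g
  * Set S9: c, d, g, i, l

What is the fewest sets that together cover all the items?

3

S1 and S5 and S6 together: S1 ∪ S5 ∪ S6 = {a, b, c, d, e, f, g, h, i, j, k, l} — every item is covered.
Only S6 contains k, so S6 is forced; the remaining 6 items need at least 2 more sets (each remaining set adds at most 4) — so at least 3 sets are needed, and 3 is optimal.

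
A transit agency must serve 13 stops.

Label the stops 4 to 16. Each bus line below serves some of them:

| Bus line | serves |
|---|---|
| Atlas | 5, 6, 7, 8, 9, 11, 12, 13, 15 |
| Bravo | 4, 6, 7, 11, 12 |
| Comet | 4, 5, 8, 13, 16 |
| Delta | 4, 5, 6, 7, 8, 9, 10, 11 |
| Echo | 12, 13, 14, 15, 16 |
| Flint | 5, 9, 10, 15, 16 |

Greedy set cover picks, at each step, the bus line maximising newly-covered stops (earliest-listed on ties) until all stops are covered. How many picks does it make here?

Greedy: pick Atlas (covers 9 new) → pick Comet (covers 2 new) → pick Delta (covers 1 new) → pick Echo (covers 1 new). Total picks: 4.
(The true minimum cover uses only 2 bus lines, so greedy is not optimal here.)

4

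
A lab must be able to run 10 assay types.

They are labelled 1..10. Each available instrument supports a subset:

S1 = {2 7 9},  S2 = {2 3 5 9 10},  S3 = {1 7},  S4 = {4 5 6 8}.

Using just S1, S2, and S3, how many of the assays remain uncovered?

Union of S1, S2, S3 = {1, 2, 3, 5, 7, 9, 10}.
Not covered: 4, 6, 8 — 3 assays.

3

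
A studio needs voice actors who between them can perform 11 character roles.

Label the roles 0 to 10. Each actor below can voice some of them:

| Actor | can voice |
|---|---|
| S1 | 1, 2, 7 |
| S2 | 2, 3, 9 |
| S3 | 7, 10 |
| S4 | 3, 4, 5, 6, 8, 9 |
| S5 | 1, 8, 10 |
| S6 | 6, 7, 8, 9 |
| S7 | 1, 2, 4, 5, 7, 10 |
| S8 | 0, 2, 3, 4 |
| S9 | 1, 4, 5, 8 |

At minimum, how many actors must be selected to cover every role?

3

S6 and S7 and S8 together: S6 ∪ S7 ∪ S8 = {0, 1, 2, 3, 4, 5, 6, 7, 8, 9, 10} — every role is covered.
Only S8 contains 0, so S8 is forced; the remaining 7 roles need at least 2 more actors (each remaining actor adds at most 4) — so at least 3 actors are needed, and 3 is optimal.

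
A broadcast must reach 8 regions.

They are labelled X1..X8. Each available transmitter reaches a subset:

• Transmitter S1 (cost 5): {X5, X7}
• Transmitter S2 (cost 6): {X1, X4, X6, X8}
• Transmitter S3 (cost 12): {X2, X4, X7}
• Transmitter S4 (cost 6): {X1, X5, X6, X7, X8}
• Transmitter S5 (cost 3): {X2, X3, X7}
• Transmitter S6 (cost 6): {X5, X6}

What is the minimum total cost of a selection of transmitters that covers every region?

S1, S2, S5 together cover every region (S1 ∪ S2 ∪ S5 = {X1, X2, X3, X4, X5, X6, X7, X8}); total cost 5 + 6 + 3 = 14.
No covering selection has total cost below 14.

14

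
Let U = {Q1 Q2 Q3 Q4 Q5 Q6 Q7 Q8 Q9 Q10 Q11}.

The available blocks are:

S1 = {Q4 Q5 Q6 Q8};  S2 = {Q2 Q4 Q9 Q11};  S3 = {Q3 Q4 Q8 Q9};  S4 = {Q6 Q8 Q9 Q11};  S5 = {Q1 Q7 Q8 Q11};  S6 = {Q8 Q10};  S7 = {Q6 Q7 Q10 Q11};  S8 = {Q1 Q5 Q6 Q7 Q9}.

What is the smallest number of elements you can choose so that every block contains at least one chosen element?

3

Take H = {Q1, Q8, Q11}. Each listed block contains at least one of these, so H is a hitting set of size 3.
No choice of 2 elements meets every block, so 3 is the minimum.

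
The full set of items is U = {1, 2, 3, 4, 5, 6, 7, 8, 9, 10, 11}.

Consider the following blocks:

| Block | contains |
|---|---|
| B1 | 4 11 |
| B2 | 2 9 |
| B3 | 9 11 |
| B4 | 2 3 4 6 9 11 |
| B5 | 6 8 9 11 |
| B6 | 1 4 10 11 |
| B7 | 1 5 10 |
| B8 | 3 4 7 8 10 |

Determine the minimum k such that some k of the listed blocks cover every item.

3

B4 and B7 and B8 together: B4 ∪ B7 ∪ B8 = {1, 2, 3, 4, 5, 6, 7, 8, 9, 10, 11} — every item is covered.
Only B7 contains 5, so B7 is forced; the remaining 8 items need at least 2 more blocks (each remaining block adds at most 6) — so at least 3 blocks are needed, and 3 is optimal.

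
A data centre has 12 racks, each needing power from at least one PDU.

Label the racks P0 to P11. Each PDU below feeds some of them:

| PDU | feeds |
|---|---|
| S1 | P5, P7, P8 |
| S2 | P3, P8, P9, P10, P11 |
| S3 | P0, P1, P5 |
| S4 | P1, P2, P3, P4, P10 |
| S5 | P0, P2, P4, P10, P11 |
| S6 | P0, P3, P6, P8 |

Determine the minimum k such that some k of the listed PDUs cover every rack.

4

Take {S1, S2, S4, S6}. Their union is {P0, P1, P2, P3, P4, P5, P6, P7, P8, P9, P10, P11}, which is all 12 racks.
Only S2 contains P9, so S2 is forced; the remaining 7 racks need at least 3 more PDUs (each remaining PDU adds at most 3) — so at least 4 PDUs are needed, and 4 is optimal.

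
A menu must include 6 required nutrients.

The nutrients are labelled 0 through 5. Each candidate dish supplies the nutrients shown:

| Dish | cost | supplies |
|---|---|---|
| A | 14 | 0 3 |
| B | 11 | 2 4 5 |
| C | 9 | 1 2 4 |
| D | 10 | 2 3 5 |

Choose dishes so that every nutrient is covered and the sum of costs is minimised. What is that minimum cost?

33

A, C, D together cover every nutrient (A ∪ C ∪ D = {0, 1, 2, 3, 4, 5}); total cost 14 + 9 + 10 = 33.
No covering selection has total cost below 33.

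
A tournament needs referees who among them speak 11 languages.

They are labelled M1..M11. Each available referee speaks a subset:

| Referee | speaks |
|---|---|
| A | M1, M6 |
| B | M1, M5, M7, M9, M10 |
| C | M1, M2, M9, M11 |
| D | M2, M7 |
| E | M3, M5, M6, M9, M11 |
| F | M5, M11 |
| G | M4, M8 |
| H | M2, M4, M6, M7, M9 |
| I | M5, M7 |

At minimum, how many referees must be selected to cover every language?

4

B and D and E and G together: B ∪ D ∪ E ∪ G = {M1, M2, M3, M4, M5, M6, M7, M8, M9, M10, M11} — every language is covered.
No 3 of the 9 referees cover everything (all 84 combinations miss at least one language), so 4 is optimal.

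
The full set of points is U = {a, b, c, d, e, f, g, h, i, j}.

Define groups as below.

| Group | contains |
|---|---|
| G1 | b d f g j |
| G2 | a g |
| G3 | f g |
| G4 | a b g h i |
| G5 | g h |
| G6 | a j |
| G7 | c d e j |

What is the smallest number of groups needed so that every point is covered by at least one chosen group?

G1 and G4 and G7 together: G1 ∪ G4 ∪ G7 = {a, b, c, d, e, f, g, h, i, j} — every point is covered.
Only G7 contains c, so G7 is forced; the remaining 6 points need at least 2 more groups (each remaining group adds at most 5) — so at least 3 groups are needed, and 3 is optimal.

3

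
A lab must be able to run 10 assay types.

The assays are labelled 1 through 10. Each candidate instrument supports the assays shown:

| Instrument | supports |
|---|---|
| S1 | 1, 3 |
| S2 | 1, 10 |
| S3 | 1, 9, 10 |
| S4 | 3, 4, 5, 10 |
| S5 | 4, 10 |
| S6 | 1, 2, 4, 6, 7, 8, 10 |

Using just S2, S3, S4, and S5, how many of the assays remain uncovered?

Union of S2, S3, S4, S5 = {1, 3, 4, 5, 9, 10}.
Not covered: 2, 6, 7, 8 — 4 assays.

4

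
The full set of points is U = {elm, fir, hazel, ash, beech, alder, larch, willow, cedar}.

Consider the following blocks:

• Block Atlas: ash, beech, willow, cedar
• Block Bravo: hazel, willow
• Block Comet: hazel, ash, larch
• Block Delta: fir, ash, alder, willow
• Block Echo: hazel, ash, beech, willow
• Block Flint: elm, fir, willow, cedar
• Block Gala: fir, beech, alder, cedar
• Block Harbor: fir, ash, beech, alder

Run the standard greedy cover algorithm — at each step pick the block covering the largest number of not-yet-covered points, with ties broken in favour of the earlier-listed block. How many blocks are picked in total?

Greedy: pick Atlas (covers 4 new) → pick Comet (covers 2 new) → pick Delta (covers 2 new) → pick Flint (covers 1 new). Total picks: 4.
(The true minimum cover uses only 3 blocks, so greedy is not optimal here.)

4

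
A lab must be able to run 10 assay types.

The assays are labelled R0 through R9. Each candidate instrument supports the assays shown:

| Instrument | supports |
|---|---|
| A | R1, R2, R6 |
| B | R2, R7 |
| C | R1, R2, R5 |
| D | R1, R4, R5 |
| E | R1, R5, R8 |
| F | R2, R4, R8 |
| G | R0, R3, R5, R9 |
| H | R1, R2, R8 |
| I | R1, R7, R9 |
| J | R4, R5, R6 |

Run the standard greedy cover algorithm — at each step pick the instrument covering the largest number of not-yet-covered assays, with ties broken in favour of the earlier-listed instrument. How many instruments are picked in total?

Greedy: pick G (covers 4 new) → pick A (covers 3 new) → pick F (covers 2 new) → pick B (covers 1 new). Total picks: 4.

4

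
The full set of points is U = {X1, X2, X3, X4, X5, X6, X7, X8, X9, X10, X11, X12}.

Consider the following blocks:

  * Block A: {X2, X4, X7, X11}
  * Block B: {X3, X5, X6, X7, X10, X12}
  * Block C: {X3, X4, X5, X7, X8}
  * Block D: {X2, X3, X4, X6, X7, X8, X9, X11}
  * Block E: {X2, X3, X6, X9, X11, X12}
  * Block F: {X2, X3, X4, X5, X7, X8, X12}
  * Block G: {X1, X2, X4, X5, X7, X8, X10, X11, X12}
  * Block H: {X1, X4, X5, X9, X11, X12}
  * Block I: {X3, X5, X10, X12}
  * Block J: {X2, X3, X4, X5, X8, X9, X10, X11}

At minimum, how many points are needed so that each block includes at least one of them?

2

The 2 points {X5, X11} hit every block.
The blocks A, I are pairwise disjoint, so any hitting set needs a separate point for each — at least 2. Hence 2 is optimal.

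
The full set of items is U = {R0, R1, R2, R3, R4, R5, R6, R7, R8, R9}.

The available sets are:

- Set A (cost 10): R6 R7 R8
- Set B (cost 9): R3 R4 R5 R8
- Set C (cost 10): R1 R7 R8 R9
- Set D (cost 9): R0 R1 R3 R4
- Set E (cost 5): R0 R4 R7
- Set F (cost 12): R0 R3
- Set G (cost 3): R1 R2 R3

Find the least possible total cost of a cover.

A, B, C, E, G together cover every item (A ∪ B ∪ C ∪ E ∪ G = {R0, R1, R2, R3, R4, R5, R6, R7, R8, R9}); total cost 10 + 9 + 10 + 5 + 3 = 37.
No covering selection has total cost below 37.

37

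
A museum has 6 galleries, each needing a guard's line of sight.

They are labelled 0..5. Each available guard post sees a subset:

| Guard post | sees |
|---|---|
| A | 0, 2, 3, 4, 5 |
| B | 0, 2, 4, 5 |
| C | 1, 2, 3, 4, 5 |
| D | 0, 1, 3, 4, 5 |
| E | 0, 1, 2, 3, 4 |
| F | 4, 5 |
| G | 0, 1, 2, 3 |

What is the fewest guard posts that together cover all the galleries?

2

Take {D, G}. Their union is {0, 1, 2, 3, 4, 5}, which is all 6 galleries.
No single guard post has all 6 galleries (the largest, A, has 5), so 2 is optimal.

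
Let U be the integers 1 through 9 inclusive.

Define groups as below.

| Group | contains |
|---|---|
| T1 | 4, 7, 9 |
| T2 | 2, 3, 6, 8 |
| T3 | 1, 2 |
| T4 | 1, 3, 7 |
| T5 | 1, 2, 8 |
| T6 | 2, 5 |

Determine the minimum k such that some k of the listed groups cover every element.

Take {T1, T2, T5, T6}. Their union is {1, 2, 3, 4, 5, 6, 7, 8, 9}, which is all 9 elements.
Only T6 contains 5, so T6 is forced; the remaining 7 elements need at least 3 more groups (each remaining group adds at most 3) — so at least 4 groups are needed, and 4 is optimal.

4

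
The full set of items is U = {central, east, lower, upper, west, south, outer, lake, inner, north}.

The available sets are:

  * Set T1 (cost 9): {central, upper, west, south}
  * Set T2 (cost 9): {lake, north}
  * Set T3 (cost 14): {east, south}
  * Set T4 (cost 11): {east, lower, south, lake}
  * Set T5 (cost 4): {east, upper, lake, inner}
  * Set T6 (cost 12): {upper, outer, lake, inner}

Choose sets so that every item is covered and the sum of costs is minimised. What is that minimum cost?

T1, T2, T4, T6 together cover every item (T1 ∪ T2 ∪ T4 ∪ T6 = {central, east, lower, upper, west, south, outer, lake, inner, north}); total cost 9 + 9 + 11 + 12 = 41.
The greedy pick T5, T1, T2, T4, T6 costs 45; no covering selection beats 41.

41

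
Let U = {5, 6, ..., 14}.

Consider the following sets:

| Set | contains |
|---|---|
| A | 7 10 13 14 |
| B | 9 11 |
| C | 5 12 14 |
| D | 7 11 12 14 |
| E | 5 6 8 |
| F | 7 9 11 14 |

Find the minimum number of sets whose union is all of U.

4

A and B and D and E together: A ∪ B ∪ D ∪ E = {5, 6, 7, 8, 9, 10, 11, 12, 13, 14} — every point is covered.
No 3 of the 6 sets cover everything (all 20 combinations miss at least one point), so 4 is optimal.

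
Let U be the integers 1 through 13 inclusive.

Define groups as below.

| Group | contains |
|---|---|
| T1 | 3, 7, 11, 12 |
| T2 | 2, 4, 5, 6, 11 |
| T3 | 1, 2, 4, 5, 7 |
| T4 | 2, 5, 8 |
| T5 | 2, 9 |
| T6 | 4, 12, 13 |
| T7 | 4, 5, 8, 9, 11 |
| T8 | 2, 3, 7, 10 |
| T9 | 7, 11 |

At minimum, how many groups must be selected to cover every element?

T2, T3, T6, T7, and T8 cover everything between them: the union {1, 2, 3, 4, 5, 6, 7, 8, 9, 10, 11, 12, 13} is all of U.
No 4 of the 9 groups cover everything (all 126 combinations miss at least one element), so 5 is optimal.

5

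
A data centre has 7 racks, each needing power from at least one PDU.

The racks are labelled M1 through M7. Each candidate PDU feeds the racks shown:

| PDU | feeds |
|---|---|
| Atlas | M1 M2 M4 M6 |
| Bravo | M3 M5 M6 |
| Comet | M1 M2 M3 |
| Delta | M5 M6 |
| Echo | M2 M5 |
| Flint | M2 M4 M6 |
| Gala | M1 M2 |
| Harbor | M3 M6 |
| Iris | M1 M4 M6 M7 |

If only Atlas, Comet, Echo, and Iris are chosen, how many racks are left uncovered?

Union of Atlas, Comet, Echo, Iris = {M1, M2, M3, M4, M5, M6, M7} — that's every rack, so 0 are uncovered.

0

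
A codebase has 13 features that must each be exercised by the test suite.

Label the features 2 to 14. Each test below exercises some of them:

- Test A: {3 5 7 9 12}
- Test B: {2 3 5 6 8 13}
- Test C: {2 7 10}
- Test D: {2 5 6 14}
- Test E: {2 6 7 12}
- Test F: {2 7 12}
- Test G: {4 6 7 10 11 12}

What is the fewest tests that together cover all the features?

4

Take {A, B, D, G}. Their union is {2, 3, 4, 5, 6, 7, 8, 9, 10, 11, 12, 13, 14}, which is all 13 features.
No 3 of the 7 tests cover everything (all 35 combinations miss at least one feature), so 4 is optimal.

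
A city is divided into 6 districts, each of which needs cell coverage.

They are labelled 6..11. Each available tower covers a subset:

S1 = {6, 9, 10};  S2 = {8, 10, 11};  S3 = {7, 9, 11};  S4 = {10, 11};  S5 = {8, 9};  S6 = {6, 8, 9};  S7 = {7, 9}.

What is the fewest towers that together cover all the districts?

Take {S1, S2, S3}. Their union is {6, 7, 8, 9, 10, 11}, which is all 6 districts.
No 2 of the 7 towers cover everything (all 21 combinations miss at least one district), so 3 is optimal.

3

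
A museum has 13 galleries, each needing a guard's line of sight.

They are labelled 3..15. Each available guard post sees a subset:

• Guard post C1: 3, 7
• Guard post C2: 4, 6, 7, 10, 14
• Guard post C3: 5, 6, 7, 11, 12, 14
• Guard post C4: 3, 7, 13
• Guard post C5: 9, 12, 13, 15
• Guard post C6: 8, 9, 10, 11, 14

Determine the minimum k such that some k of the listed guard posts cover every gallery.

5

Take {C2, C3, C4, C5, C6}. Their union is {3, 4, 5, 6, 7, 8, 9, 10, 11, 12, 13, 14, 15}, which is all 13 galleries.
No 4 of the 6 guard posts cover everything (all 15 combinations miss at least one gallery), so 5 is optimal.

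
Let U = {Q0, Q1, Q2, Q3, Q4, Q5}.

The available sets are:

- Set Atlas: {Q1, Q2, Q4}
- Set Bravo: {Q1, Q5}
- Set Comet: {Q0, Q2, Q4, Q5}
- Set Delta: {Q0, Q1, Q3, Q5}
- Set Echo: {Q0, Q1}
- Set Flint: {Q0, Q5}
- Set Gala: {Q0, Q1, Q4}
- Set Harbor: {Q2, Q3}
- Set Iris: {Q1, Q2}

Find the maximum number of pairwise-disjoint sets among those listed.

2

Atlas, Flint are pairwise disjoint (Atlas={Q1,Q2,Q4}; Flint={Q0,Q5}).
Every remaining set overlaps one of these, and no 3 of the listed sets are pairwise disjoint, so 2 is the maximum.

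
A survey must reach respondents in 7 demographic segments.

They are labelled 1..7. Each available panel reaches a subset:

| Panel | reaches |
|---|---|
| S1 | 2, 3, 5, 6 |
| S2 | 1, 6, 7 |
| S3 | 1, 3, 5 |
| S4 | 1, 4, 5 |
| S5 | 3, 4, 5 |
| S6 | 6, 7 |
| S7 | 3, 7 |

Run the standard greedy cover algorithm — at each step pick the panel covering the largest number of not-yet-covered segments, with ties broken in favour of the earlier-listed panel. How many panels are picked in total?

3

Greedy: pick S1 (covers 4 new) → pick S2 (covers 2 new) → pick S4 (covers 1 new). Total picks: 3.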